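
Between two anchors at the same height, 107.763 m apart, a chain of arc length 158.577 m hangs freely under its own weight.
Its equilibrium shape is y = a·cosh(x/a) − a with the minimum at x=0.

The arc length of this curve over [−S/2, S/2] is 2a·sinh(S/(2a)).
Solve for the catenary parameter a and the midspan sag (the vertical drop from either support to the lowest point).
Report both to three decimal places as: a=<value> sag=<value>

a=34.091 sag=52.216

seed: a₀ = √(S³/(24(L−S))) = √(107.763³/(24·50.814)) = 32.033707
iter 1: u=1.682025  f(a)=+7.692e+00  f'(a)=-4.166e+00  a ← 32.033707 − (+7.692e+00/-4.166e+00) = 33.880188
iter 2: u=1.590354  f(a)=+7.152e-01  f'(a)=-3.424e+00  a ← 33.880188 − (+7.152e-01/-3.424e+00) = 34.089066
iter 3: u=1.580609  f(a)=+7.583e-03  f'(a)=-3.352e+00  a ← 34.089066 − (+7.583e-03/-3.352e+00) = 34.091329
iter 4: u=1.580505  f(a)=+8.725e-07  f'(a)=-3.351e+00  a ← 34.091329 − (+8.725e-07/-3.351e+00) = 34.091329
iter 5: u=1.580505  f(a)=+2.842e-14  f'(a)=-3.351e+00  a ← 34.091329 − (+2.842e-14/-3.351e+00) = 34.091329
converged: |Δa| < 1e-12 after 5 iterations
sag = a·(cosh(S/(2a)) − 1) = 34.091329·(cosh(1.580505) − 1) = 52.215594
T_max/T_min = cosh(S/(2a)) = 2.531639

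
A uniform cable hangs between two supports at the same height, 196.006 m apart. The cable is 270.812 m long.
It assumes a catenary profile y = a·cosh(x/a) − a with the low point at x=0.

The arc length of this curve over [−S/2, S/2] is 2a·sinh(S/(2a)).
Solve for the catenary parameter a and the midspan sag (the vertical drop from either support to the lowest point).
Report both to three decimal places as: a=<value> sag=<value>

a=68.187 sag=83.419

seed: a₀ = √(S³/(24(L−S))) = √(196.006³/(24·74.806)) = 64.763485
iter 1: u=1.513245  f(a)=+9.047e+00  f'(a)=-2.884e+00  a ← 64.763485 − (+9.047e+00/-2.884e+00) = 67.900181
iter 2: u=1.443339  f(a)=+6.988e-01  f'(a)=-2.454e+00  a ← 67.900181 − (+6.988e-01/-2.454e+00) = 68.184892
iter 3: u=1.437313  f(a)=+4.940e-03  f'(a)=-2.420e+00  a ← 68.184892 − (+4.940e-03/-2.420e+00) = 68.186933
iter 4: u=1.437270  f(a)=+2.508e-07  f'(a)=-2.420e+00  a ← 68.186933 − (+2.508e-07/-2.420e+00) = 68.186934
iter 5: u=1.437270  f(a)=+0.000e+00  f'(a)=-2.420e+00  a ← 68.186934 − (+0.000e+00/-2.420e+00) = 68.186934
converged: |Δa| < 1e-12 after 5 iterations
sag = a·(cosh(S/(2a)) − 1) = 68.186934·(cosh(1.437270) − 1) = 83.418616
T_max/T_min = cosh(S/(2a)) = 2.223381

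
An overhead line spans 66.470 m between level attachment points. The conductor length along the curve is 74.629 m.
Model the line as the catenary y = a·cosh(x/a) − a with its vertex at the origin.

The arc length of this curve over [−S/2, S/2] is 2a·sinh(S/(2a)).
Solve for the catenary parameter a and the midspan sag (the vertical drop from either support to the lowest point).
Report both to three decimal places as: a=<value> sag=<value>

a=39.421 sag=14.860

seed: a₀ = √(S³/(24(L−S))) = √(66.470³/(24·8.159)) = 38.727051
iter 1: u=0.858186  f(a)=+3.058e-01  f'(a)=-4.532e-01  a ← 38.727051 − (+3.058e-01/-4.532e-01) = 39.401716
iter 2: u=0.843491  f(a)=+8.173e-03  f'(a)=-4.293e-01  a ← 39.401716 − (+8.173e-03/-4.293e-01) = 39.420755
iter 3: u=0.843084  f(a)=+6.195e-06  f'(a)=-4.286e-01  a ← 39.420755 − (+6.195e-06/-4.286e-01) = 39.420770
iter 4: u=0.843083  f(a)=+3.567e-12  f'(a)=-4.286e-01  a ← 39.420770 − (+3.567e-12/-4.286e-01) = 39.420770
converged: |Δa| < 1e-12 after 4 iterations
sag = a·(cosh(S/(2a)) − 1) = 39.420770·(cosh(0.843083) − 1) = 14.859696
T_max/T_min = cosh(S/(2a)) = 1.376951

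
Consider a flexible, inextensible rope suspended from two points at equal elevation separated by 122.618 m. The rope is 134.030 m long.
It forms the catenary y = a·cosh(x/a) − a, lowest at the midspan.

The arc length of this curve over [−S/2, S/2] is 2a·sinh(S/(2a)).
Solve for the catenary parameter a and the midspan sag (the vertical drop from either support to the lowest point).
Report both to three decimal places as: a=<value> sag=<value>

seed: a₀ = √(S³/(24(L−S))) = √(122.618³/(24·11.412)) = 82.043625
iter 1: u=0.747273  f(a)=+3.229e-01  f'(a)=-2.940e-01  a ← 82.043625 − (+3.229e-01/-2.940e-01) = 83.141778
iter 2: u=0.737403  f(a)=+6.598e-03  f'(a)=-2.821e-01  a ← 83.141778 − (+6.598e-03/-2.821e-01) = 83.165162
iter 3: u=0.737196  f(a)=+2.882e-06  f'(a)=-2.819e-01  a ← 83.165162 − (+2.882e-06/-2.819e-01) = 83.165172
iter 4: u=0.737196  f(a)=+5.400e-13  f'(a)=-2.819e-01  a ← 83.165172 − (+5.400e-13/-2.819e-01) = 83.165172
converged: |Δa| < 1e-12 after 4 iterations
sag = a·(cosh(S/(2a)) − 1) = 83.165172·(cosh(0.737196) − 1) = 23.640521
T_max/T_min = cosh(S/(2a)) = 1.284260

a=83.165 sag=23.641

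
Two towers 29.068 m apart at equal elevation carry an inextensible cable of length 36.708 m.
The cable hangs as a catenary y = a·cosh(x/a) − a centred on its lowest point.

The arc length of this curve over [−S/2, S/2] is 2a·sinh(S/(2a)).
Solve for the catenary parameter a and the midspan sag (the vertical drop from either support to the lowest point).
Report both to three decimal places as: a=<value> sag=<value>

seed: a₀ = √(S³/(24(L−S))) = √(29.068³/(24·7.640)) = 11.573652
iter 1: u=1.255783  f(a)=+6.255e-01  f'(a)=-1.541e+00  a ← 11.573652 − (+6.255e-01/-1.541e+00) = 11.979706
iter 2: u=1.213218  f(a)=+3.443e-02  f'(a)=-1.375e+00  a ← 11.979706 − (+3.443e-02/-1.375e+00) = 12.004741
iter 3: u=1.210688  f(a)=+1.177e-04  f'(a)=-1.366e+00  a ← 12.004741 − (+1.177e-04/-1.366e+00) = 12.004827
iter 4: u=1.210680  f(a)=+1.387e-09  f'(a)=-1.366e+00  a ← 12.004827 − (+1.387e-09/-1.366e+00) = 12.004827
iter 5: u=1.210680  f(a)=-7.105e-15  f'(a)=-1.366e+00  a ← 12.004827 − (-7.105e-15/-1.366e+00) = 12.004827
converged: |Δa| < 1e-12 after 5 iterations
sag = a·(cosh(S/(2a)) − 1) = 12.004827·(cosh(1.210680) − 1) = 9.926547
T_max/T_min = cosh(S/(2a)) = 1.826880

a=12.005 sag=9.927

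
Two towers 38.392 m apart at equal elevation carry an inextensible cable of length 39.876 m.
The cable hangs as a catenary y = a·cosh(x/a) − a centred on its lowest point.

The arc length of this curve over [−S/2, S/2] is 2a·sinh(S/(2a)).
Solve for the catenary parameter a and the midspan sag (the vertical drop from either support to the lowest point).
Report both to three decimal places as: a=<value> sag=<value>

a=40.089 sag=4.684

seed: a₀ = √(S³/(24(L−S))) = √(38.392³/(24·1.484)) = 39.860114
iter 1: u=0.481584  f(a)=+1.730e-02  f'(a)=-7.620e-02  a ← 39.860114 − (+1.730e-02/-7.620e-02) = 40.087196
iter 2: u=0.478856  f(a)=+1.490e-04  f'(a)=-7.489e-02  a ← 40.087196 − (+1.490e-04/-7.489e-02) = 40.089185
iter 3: u=0.478832  f(a)=+1.126e-08  f'(a)=-7.488e-02  a ← 40.089185 − (+1.126e-08/-7.488e-02) = 40.089185
iter 4: u=0.478832  f(a)=+0.000e+00  f'(a)=-7.488e-02  a ← 40.089185 − (+0.000e+00/-7.488e-02) = 40.089185
converged: |Δa| < 1e-12 after 4 iterations
sag = a·(cosh(S/(2a)) − 1) = 40.089185·(cosh(0.478832) − 1) = 4.684318
T_max/T_min = cosh(S/(2a)) = 1.116847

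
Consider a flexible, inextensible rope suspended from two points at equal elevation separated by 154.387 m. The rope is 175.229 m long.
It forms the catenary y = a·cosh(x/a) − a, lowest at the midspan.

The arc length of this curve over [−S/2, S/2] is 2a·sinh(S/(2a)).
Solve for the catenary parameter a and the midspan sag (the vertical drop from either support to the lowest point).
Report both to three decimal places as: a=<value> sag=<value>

a=87.456 sag=36.337

seed: a₀ = √(S³/(24(L−S))) = √(154.387³/(24·20.842)) = 85.771060
iter 1: u=0.899995  f(a)=+8.606e-01  f'(a)=-5.265e-01  a ← 85.771060 − (+8.606e-01/-5.265e-01) = 87.405503
iter 2: u=0.883165  f(a)=+2.521e-02  f'(a)=-4.961e-01  a ← 87.405503 − (+2.521e-02/-4.961e-01) = 87.456330
iter 3: u=0.882652  f(a)=+2.309e-05  f'(a)=-4.952e-01  a ← 87.456330 − (+2.309e-05/-4.952e-01) = 87.456377
iter 4: u=0.882651  f(a)=+1.941e-11  f'(a)=-4.952e-01  a ← 87.456377 − (+1.941e-11/-4.952e-01) = 87.456377
converged: |Δa| < 1e-12 after 4 iterations
sag = a·(cosh(S/(2a)) − 1) = 87.456377·(cosh(0.882651) − 1) = 36.337478
T_max/T_min = cosh(S/(2a)) = 1.415493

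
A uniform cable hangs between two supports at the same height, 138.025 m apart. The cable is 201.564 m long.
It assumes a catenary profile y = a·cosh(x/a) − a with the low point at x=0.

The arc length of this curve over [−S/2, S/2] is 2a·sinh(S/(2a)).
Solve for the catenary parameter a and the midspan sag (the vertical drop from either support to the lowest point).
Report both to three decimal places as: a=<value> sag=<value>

seed: a₀ = √(S³/(24(L−S))) = √(138.025³/(24·63.539)) = 41.525113
iter 1: u=1.661946  f(a)=+9.375e+00  f'(a)=-3.993e+00  a ← 41.525113 − (+9.375e+00/-3.993e+00) = 43.872714
iter 2: u=1.573016  f(a)=+8.538e-01  f'(a)=-3.296e+00  a ← 43.872714 − (+8.538e-01/-3.296e+00) = 44.131717
iter 3: u=1.563785  f(a)=+8.648e-03  f'(a)=-3.230e+00  a ← 44.131717 − (+8.648e-03/-3.230e+00) = 44.134395
iter 4: u=1.563690  f(a)=+9.071e-07  f'(a)=-3.229e+00  a ← 44.134395 − (+9.071e-07/-3.229e+00) = 44.134395
iter 5: u=1.563690  f(a)=+5.684e-14  f'(a)=-3.229e+00  a ← 44.134395 − (+5.684e-14/-3.229e+00) = 44.134395
converged: |Δa| < 1e-12 after 5 iterations
sag = a·(cosh(S/(2a)) − 1) = 44.134395·(cosh(1.563690) − 1) = 65.887677
T_max/T_min = cosh(S/(2a)) = 2.492887

a=44.134 sag=65.888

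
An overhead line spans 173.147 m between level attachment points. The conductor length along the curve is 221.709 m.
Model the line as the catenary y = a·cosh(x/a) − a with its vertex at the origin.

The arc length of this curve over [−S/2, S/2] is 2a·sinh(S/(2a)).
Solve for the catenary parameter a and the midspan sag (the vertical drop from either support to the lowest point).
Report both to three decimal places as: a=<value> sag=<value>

a=69.381 sag=61.395

seed: a₀ = √(S³/(24(L−S))) = √(173.147³/(24·48.562)) = 66.737288
iter 1: u=1.297228  f(a)=+4.254e+00  f'(a)=-1.715e+00  a ← 66.737288 − (+4.254e+00/-1.715e+00) = 69.216939
iter 2: u=1.250756  f(a)=+2.486e-01  f'(a)=-1.520e+00  a ← 69.216939 − (+2.486e-01/-1.520e+00) = 69.380440
iter 3: u=1.247808  f(a)=+9.653e-04  f'(a)=-1.508e+00  a ← 69.380440 − (+9.653e-04/-1.508e+00) = 69.381080
iter 4: u=1.247797  f(a)=+1.468e-08  f'(a)=-1.508e+00  a ← 69.381080 − (+1.468e-08/-1.508e+00) = 69.381080
iter 5: u=1.247797  f(a)=-8.527e-14  f'(a)=-1.508e+00  a ← 69.381080 − (-8.527e-14/-1.508e+00) = 69.381080
converged: |Δa| < 1e-12 after 5 iterations
sag = a·(cosh(S/(2a)) − 1) = 69.381080·(cosh(1.247797) − 1) = 61.395273
T_max/T_min = cosh(S/(2a)) = 1.884899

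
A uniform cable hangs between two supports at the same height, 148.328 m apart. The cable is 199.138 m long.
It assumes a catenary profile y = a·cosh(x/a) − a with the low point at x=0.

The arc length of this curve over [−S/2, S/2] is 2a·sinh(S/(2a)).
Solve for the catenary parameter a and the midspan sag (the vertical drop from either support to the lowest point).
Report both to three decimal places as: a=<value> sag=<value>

seed: a₀ = √(S³/(24(L−S))) = √(148.328³/(24·50.810)) = 51.731431
iter 1: u=1.433635  f(a)=+5.484e+00  f'(a)=-2.399e+00  a ← 51.731431 − (+5.484e+00/-2.399e+00) = 54.017666
iter 2: u=1.372958  f(a)=+3.845e-01  f'(a)=-2.073e+00  a ← 54.017666 − (+3.845e-01/-2.073e+00) = 54.203136
iter 3: u=1.368260  f(a)=+2.205e-03  f'(a)=-2.050e+00  a ← 54.203136 − (+2.205e-03/-2.050e+00) = 54.204212
iter 4: u=1.368233  f(a)=+7.346e-08  f'(a)=-2.049e+00  a ← 54.204212 − (+7.346e-08/-2.049e+00) = 54.204212
iter 5: u=1.368233  f(a)=+0.000e+00  f'(a)=-2.049e+00  a ← 54.204212 − (+0.000e+00/-2.049e+00) = 54.204212
converged: |Δa| < 1e-12 after 5 iterations
sag = a·(cosh(S/(2a)) − 1) = 54.204212·(cosh(1.368233) − 1) = 59.162813
T_max/T_min = cosh(S/(2a)) = 2.091480

a=54.204 sag=59.163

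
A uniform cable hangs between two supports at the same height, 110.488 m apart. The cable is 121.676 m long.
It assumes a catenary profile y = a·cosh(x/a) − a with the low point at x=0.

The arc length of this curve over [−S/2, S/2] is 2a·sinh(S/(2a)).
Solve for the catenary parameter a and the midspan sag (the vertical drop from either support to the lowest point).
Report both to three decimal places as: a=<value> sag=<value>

seed: a₀ = √(S³/(24(L−S))) = √(110.488³/(24·11.188)) = 70.874632
iter 1: u=0.779461  f(a)=+3.448e-01  f'(a)=-3.353e-01  a ← 70.874632 − (+3.448e-01/-3.353e-01) = 71.903000
iter 2: u=0.768313  f(a)=+7.648e-03  f'(a)=-3.206e-01  a ← 71.903000 − (+7.648e-03/-3.206e-01) = 71.926857
iter 3: u=0.768058  f(a)=+3.952e-06  f'(a)=-3.203e-01  a ← 71.926857 − (+3.952e-06/-3.203e-01) = 71.926870
iter 4: u=0.768058  f(a)=+1.080e-12  f'(a)=-3.203e-01  a ← 71.926870 − (+1.080e-12/-3.203e-01) = 71.926870
converged: |Δa| < 1e-12 after 4 iterations
sag = a·(cosh(S/(2a)) − 1) = 71.926870·(cosh(0.768058) − 1) = 22.278952
T_max/T_min = cosh(S/(2a)) = 1.309744

a=71.927 sag=22.279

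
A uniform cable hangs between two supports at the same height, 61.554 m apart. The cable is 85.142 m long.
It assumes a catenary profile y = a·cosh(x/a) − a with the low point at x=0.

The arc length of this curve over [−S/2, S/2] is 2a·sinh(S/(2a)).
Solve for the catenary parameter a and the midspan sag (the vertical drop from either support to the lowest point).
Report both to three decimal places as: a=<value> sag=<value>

a=21.374 sag=26.261

seed: a₀ = √(S³/(24(L−S))) = √(61.554³/(24·23.588)) = 20.297065
iter 1: u=1.516328  f(a)=+2.865e+00  f'(a)=-2.904e+00  a ← 20.297065 − (+2.865e+00/-2.904e+00) = 21.283479
iter 2: u=1.446051  f(a)=+2.221e-01  f'(a)=-2.470e+00  a ← 21.283479 − (+2.221e-01/-2.470e+00) = 21.373393
iter 3: u=1.439968  f(a)=+1.583e-03  f'(a)=-2.435e+00  a ← 21.373393 − (+1.583e-03/-2.435e+00) = 21.374043
iter 4: u=1.439924  f(a)=+8.162e-08  f'(a)=-2.435e+00  a ← 21.374043 − (+8.162e-08/-2.435e+00) = 21.374043
iter 5: u=1.439924  f(a)=+0.000e+00  f'(a)=-2.435e+00  a ← 21.374043 − (+0.000e+00/-2.435e+00) = 21.374043
converged: |Δa| < 1e-12 after 5 iterations
sag = a·(cosh(S/(2a)) − 1) = 21.374043·(cosh(1.439924) − 1) = 26.261445
T_max/T_min = cosh(S/(2a)) = 2.228661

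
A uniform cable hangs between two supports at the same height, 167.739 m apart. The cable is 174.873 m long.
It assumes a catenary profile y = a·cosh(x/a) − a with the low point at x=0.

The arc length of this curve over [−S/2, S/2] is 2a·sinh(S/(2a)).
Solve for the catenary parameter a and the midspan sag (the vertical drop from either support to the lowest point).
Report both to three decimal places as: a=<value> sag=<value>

a=167.076 sag=21.496

seed: a₀ = √(S³/(24(L−S))) = √(167.739³/(24·7.134)) = 166.027069
iter 1: u=0.505156  f(a)=+9.158e-02  f'(a)=-8.815e-02  a ← 166.027069 − (+9.158e-02/-8.815e-02) = 167.065953
iter 2: u=0.502014  f(a)=+8.667e-04  f'(a)=-8.649e-02  a ← 167.065953 − (+8.667e-04/-8.649e-02) = 167.075973
iter 3: u=0.501984  f(a)=+7.927e-08  f'(a)=-8.647e-02  a ← 167.075973 − (+7.927e-08/-8.647e-02) = 167.075974
iter 4: u=0.501984  f(a)=-2.842e-14  f'(a)=-8.647e-02  a ← 167.075974 − (-2.842e-14/-8.647e-02) = 167.075974
converged: |Δa| < 1e-12 after 4 iterations
sag = a·(cosh(S/(2a)) − 1) = 167.075974·(cosh(0.501984) − 1) = 21.496353
T_max/T_min = cosh(S/(2a)) = 1.128662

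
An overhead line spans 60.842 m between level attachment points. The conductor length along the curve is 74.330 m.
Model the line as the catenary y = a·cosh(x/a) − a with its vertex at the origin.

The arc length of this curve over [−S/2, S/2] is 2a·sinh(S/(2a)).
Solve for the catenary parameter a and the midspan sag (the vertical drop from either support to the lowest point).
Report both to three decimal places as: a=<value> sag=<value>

a=27.213 sag=18.850

seed: a₀ = √(S³/(24(L−S))) = √(60.842³/(24·13.488)) = 26.377026
iter 1: u=1.153314  f(a)=+9.260e-01  f'(a)=-1.165e+00  a ← 26.377026 − (+9.260e-01/-1.165e+00) = 27.171611
iter 2: u=1.119588  f(a)=+4.349e-02  f'(a)=-1.058e+00  a ← 27.171611 − (+4.349e-02/-1.058e+00) = 27.212707
iter 3: u=1.117897  f(a)=+1.064e-04  f'(a)=-1.053e+00  a ← 27.212707 − (+1.064e-04/-1.053e+00) = 27.212808
iter 4: u=1.117893  f(a)=+6.402e-10  f'(a)=-1.053e+00  a ← 27.212808 − (+6.402e-10/-1.053e+00) = 27.212808
iter 5: u=1.117893  f(a)=+0.000e+00  f'(a)=-1.053e+00  a ← 27.212808 − (+0.000e+00/-1.053e+00) = 27.212808
converged: |Δa| < 1e-12 after 5 iterations
sag = a·(cosh(S/(2a)) − 1) = 27.212808·(cosh(1.117893) − 1) = 18.849912
T_max/T_min = cosh(S/(2a)) = 1.692685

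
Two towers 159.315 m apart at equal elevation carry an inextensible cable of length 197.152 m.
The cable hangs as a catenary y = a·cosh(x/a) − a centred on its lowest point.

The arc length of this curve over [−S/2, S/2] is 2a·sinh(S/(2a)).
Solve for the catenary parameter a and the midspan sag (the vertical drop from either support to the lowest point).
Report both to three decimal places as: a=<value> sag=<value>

a=68.988 sag=51.331

seed: a₀ = √(S³/(24(L−S))) = √(159.315³/(24·37.837)) = 66.729986
iter 1: u=1.193729  f(a)=+2.789e+00  f'(a)=-1.304e+00  a ← 66.729986 − (+2.789e+00/-1.304e+00) = 68.868791
iter 2: u=1.156656  f(a)=+1.397e-01  f'(a)=-1.176e+00  a ← 68.868791 − (+1.397e-01/-1.176e+00) = 68.987552
iter 3: u=1.154665  f(a)=+3.915e-04  f'(a)=-1.170e+00  a ← 68.987552 − (+3.915e-04/-1.170e+00) = 68.987887
iter 4: u=1.154659  f(a)=+3.092e-09  f'(a)=-1.170e+00  a ← 68.987887 − (+3.092e-09/-1.170e+00) = 68.987887
iter 5: u=1.154659  f(a)=+2.842e-14  f'(a)=-1.170e+00  a ← 68.987887 − (+2.842e-14/-1.170e+00) = 68.987887
converged: |Δa| < 1e-12 after 5 iterations
sag = a·(cosh(S/(2a)) − 1) = 68.987887·(cosh(1.154659) − 1) = 51.330675
T_max/T_min = cosh(S/(2a)) = 1.744053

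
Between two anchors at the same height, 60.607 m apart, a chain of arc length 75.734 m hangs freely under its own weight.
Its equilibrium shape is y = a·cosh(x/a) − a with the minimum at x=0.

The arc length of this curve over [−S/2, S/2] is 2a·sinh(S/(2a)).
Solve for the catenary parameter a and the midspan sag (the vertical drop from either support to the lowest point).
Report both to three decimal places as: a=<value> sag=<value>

seed: a₀ = √(S³/(24(L−S))) = √(60.607³/(24·15.127)) = 24.762937
iter 1: u=1.223744  f(a)=+1.174e+00  f'(a)=-1.415e+00  a ← 24.762937 − (+1.174e+00/-1.415e+00) = 25.592691
iter 2: u=1.184069  f(a)=+6.158e-02  f'(a)=-1.270e+00  a ← 25.592691 − (+6.158e-02/-1.270e+00) = 25.641188
iter 3: u=1.181829  f(a)=+1.903e-04  f'(a)=-1.262e+00  a ← 25.641188 − (+1.903e-04/-1.262e+00) = 25.641339
iter 4: u=1.181822  f(a)=+1.828e-09  f'(a)=-1.262e+00  a ← 25.641339 − (+1.828e-09/-1.262e+00) = 25.641339
iter 5: u=1.181822  f(a)=+0.000e+00  f'(a)=-1.262e+00  a ← 25.641339 − (+0.000e+00/-1.262e+00) = 25.641339
converged: |Δa| < 1e-12 after 5 iterations
sag = a·(cosh(S/(2a)) − 1) = 25.641339·(cosh(1.181822) − 1) = 20.090356
T_max/T_min = cosh(S/(2a)) = 1.783514

a=25.641 sag=20.090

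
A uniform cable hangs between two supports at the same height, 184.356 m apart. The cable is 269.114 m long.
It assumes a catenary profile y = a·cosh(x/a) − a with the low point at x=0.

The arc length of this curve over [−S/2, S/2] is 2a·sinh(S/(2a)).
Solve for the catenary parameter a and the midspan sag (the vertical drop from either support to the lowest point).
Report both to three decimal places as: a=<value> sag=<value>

seed: a₀ = √(S³/(24(L−S))) = √(184.356³/(24·84.758)) = 55.499612
iter 1: u=1.660876  f(a)=+1.249e+01  f'(a)=-3.984e+00  a ← 55.499612 − (+1.249e+01/-3.984e+00) = 58.633984
iter 2: u=1.572092  f(a)=+1.136e+00  f'(a)=-3.290e+00  a ← 58.633984 − (+1.136e+00/-3.290e+00) = 58.979325
iter 3: u=1.562887  f(a)=+1.148e-02  f'(a)=-3.223e+00  a ← 58.979325 − (+1.148e-02/-3.223e+00) = 58.982886
iter 4: u=1.562792  f(a)=+1.198e-06  f'(a)=-3.223e+00  a ← 58.982886 − (+1.198e-06/-3.223e+00) = 58.982887
iter 5: u=1.562792  f(a)=+5.684e-14  f'(a)=-3.223e+00  a ← 58.982887 − (+5.684e-14/-3.223e+00) = 58.982887
converged: |Δa| < 1e-12 after 5 iterations
sag = a·(cosh(S/(2a)) − 1) = 58.982887·(cosh(1.562792) − 1) = 87.933985
T_max/T_min = cosh(S/(2a)) = 2.490839

a=58.983 sag=87.934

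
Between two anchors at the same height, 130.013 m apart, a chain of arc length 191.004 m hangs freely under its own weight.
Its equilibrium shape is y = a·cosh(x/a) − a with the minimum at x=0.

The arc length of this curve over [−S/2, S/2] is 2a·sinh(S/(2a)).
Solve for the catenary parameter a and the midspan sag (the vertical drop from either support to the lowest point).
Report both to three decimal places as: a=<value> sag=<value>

a=41.224 sag=62.795

seed: a₀ = √(S³/(24(L−S))) = √(130.013³/(24·60.991)) = 38.747320
iter 1: u=1.677703  f(a)=+9.182e+00  f'(a)=-4.128e+00  a ← 38.747320 − (+9.182e+00/-4.128e+00) = 40.971543
iter 2: u=1.586626  f(a)=+8.500e-01  f'(a)=-3.396e+00  a ← 40.971543 − (+8.500e-01/-3.396e+00) = 41.221807
iter 3: u=1.576993  f(a)=+8.924e-03  f'(a)=-3.325e+00  a ← 41.221807 − (+8.924e-03/-3.325e+00) = 41.224490
iter 4: u=1.576890  f(a)=+1.007e-06  f'(a)=-3.325e+00  a ← 41.224490 − (+1.007e-06/-3.325e+00) = 41.224491
iter 5: u=1.576890  f(a)=+2.842e-14  f'(a)=-3.325e+00  a ← 41.224491 − (+2.842e-14/-3.325e+00) = 41.224491
converged: |Δa| < 1e-12 after 5 iterations
sag = a·(cosh(S/(2a)) − 1) = 41.224491·(cosh(1.576890) − 1) = 62.795174
T_max/T_min = cosh(S/(2a)) = 2.523249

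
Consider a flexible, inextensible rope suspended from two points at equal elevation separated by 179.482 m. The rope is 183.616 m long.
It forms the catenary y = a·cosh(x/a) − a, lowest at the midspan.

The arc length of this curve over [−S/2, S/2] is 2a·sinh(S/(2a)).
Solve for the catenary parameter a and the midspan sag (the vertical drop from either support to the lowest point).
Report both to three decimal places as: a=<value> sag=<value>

a=242.231 sag=16.814

seed: a₀ = √(S³/(24(L−S))) = √(179.482³/(24·4.134)) = 241.401794
iter 1: u=0.371750  f(a)=+2.866e-02  f'(a)=-3.473e-02  a ← 241.401794 − (+2.866e-02/-3.473e-02) = 242.227111
iter 2: u=0.370483  f(a)=+1.476e-04  f'(a)=-3.437e-02  a ← 242.227111 − (+1.476e-04/-3.437e-02) = 242.231407
iter 3: u=0.370476  f(a)=+3.963e-09  f'(a)=-3.437e-02  a ← 242.231407 − (+3.963e-09/-3.437e-02) = 242.231407
iter 4: u=0.370476  f(a)=+0.000e+00  f'(a)=-3.437e-02  a ← 242.231407 − (+0.000e+00/-3.437e-02) = 242.231407
converged: |Δa| < 1e-12 after 4 iterations
sag = a·(cosh(S/(2a)) − 1) = 242.231407·(cosh(0.370476) − 1) = 16.814464
T_max/T_min = cosh(S/(2a)) = 1.069415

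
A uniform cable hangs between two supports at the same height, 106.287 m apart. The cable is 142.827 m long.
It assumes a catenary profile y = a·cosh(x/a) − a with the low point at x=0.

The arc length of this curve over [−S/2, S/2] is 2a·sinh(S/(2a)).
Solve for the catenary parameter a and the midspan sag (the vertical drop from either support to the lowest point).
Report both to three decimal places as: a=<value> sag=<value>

seed: a₀ = √(S³/(24(L−S))) = √(106.287³/(24·36.540)) = 37.002437
iter 1: u=1.436216  f(a)=+3.959e+00  f'(a)=-2.414e+00  a ← 37.002437 − (+3.959e+00/-2.414e+00) = 38.642770
iter 2: u=1.375251  f(a)=+2.785e-01  f'(a)=-2.085e+00  a ← 38.642770 − (+2.785e-01/-2.085e+00) = 38.776339
iter 3: u=1.370514  f(a)=+1.608e-03  f'(a)=-2.061e+00  a ← 38.776339 − (+1.608e-03/-2.061e+00) = 38.777120
iter 4: u=1.370486  f(a)=+5.433e-08  f'(a)=-2.061e+00  a ← 38.777120 − (+5.433e-08/-2.061e+00) = 38.777120
iter 5: u=1.370486  f(a)=-2.842e-14  f'(a)=-2.061e+00  a ← 38.777120 − (-2.842e-14/-2.061e+00) = 38.777120
converged: |Δa| < 1e-12 after 5 iterations
sag = a·(cosh(S/(2a)) − 1) = 38.777120·(cosh(1.370486) − 1) = 42.485128
T_max/T_min = cosh(S/(2a)) = 2.095624

a=38.777 sag=42.485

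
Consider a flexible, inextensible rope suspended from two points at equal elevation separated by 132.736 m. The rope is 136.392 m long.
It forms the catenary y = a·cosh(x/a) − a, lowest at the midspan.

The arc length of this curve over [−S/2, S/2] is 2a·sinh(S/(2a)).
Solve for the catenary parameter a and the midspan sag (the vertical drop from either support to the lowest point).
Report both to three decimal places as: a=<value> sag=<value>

seed: a₀ = √(S³/(24(L−S))) = √(132.736³/(24·3.656)) = 163.257963
iter 1: u=0.406522  f(a)=+3.033e-02  f'(a)=-4.553e-02  a ← 163.257963 − (+3.033e-02/-4.553e-02) = 163.924052
iter 2: u=0.404870  f(a)=+1.866e-04  f'(a)=-4.497e-02  a ← 163.924052 − (+1.866e-04/-4.497e-02) = 163.928202
iter 3: u=0.404860  f(a)=+7.163e-09  f'(a)=-4.497e-02  a ← 163.928202 − (+7.163e-09/-4.497e-02) = 163.928202
iter 4: u=0.404860  f(a)=+0.000e+00  f'(a)=-4.497e-02  a ← 163.928202 − (+0.000e+00/-4.497e-02) = 163.928202
converged: |Δa| < 1e-12 after 4 iterations
sag = a·(cosh(S/(2a)) − 1) = 163.928202·(cosh(0.404860) − 1) = 13.619397
T_max/T_min = cosh(S/(2a)) = 1.083081

a=163.928 sag=13.619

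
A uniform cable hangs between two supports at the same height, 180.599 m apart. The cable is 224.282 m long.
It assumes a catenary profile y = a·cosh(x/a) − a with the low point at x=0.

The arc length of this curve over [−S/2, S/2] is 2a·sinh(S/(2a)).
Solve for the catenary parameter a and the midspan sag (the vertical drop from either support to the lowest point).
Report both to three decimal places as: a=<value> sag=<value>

seed: a₀ = √(S³/(24(L−S))) = √(180.599³/(24·43.683)) = 74.956822
iter 1: u=1.204687  f(a)=+3.282e+00  f'(a)=-1.344e+00  a ← 74.956822 − (+3.282e+00/-1.344e+00) = 77.398983
iter 2: u=1.166676  f(a)=+1.672e-01  f'(a)=-1.210e+00  a ← 77.398983 − (+1.672e-01/-1.210e+00) = 77.537170
iter 3: u=1.164596  f(a)=+4.856e-04  f'(a)=-1.203e+00  a ← 77.537170 − (+4.856e-04/-1.203e+00) = 77.537574
iter 4: u=1.164590  f(a)=+4.123e-09  f'(a)=-1.203e+00  a ← 77.537574 − (+4.123e-09/-1.203e+00) = 77.537574
iter 5: u=1.164590  f(a)=+5.684e-14  f'(a)=-1.203e+00  a ← 77.537574 − (+5.684e-14/-1.203e+00) = 77.537574
converged: |Δa| < 1e-12 after 5 iterations
sag = a·(cosh(S/(2a)) − 1) = 77.537574·(cosh(1.164590) − 1) = 58.799065
T_max/T_min = cosh(S/(2a)) = 1.758330

a=77.538 sag=58.799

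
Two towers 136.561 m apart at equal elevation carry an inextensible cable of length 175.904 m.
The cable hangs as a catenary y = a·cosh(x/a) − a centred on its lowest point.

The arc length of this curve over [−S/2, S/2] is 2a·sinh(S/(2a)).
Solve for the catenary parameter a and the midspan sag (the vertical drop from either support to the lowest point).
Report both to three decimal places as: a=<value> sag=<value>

seed: a₀ = √(S³/(24(L−S))) = √(136.561³/(24·39.343)) = 51.933869
iter 1: u=1.314759  f(a)=+3.544e+00  f'(a)=-1.794e+00  a ← 51.933869 − (+3.544e+00/-1.794e+00) = 53.909519
iter 2: u=1.266576  f(a)=+2.123e-01  f'(a)=-1.585e+00  a ← 53.909519 − (+2.123e-01/-1.585e+00) = 54.043458
iter 3: u=1.263437  f(a)=+8.688e-04  f'(a)=-1.572e+00  a ← 54.043458 − (+8.688e-04/-1.572e+00) = 54.044011
iter 4: u=1.263424  f(a)=+1.469e-08  f'(a)=-1.572e+00  a ← 54.044011 − (+1.469e-08/-1.572e+00) = 54.044011
iter 5: u=1.263424  f(a)=-2.842e-14  f'(a)=-1.572e+00  a ← 54.044011 − (-2.842e-14/-1.572e+00) = 54.044011
converged: |Δa| < 1e-12 after 5 iterations
sag = a·(cosh(S/(2a)) − 1) = 54.044011·(cosh(1.263424) − 1) = 49.185391
T_max/T_min = cosh(S/(2a)) = 1.910099

a=54.044 sag=49.185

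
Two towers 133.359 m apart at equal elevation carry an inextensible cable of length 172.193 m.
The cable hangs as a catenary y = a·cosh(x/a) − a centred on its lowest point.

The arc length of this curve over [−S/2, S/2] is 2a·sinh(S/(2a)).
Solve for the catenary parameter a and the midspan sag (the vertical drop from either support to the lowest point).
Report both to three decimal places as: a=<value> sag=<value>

seed: a₀ = √(S³/(24(L−S))) = √(133.359³/(24·38.834)) = 50.445428
iter 1: u=1.321815  f(a)=+3.537e+00  f'(a)=-1.826e+00  a ← 50.445428 − (+3.537e+00/-1.826e+00) = 52.382533
iter 2: u=1.272934  f(a)=+2.139e-01  f'(a)=-1.611e+00  a ← 52.382533 − (+2.139e-01/-1.611e+00) = 52.515323
iter 3: u=1.269715  f(a)=+8.942e-04  f'(a)=-1.598e+00  a ← 52.515323 − (+8.942e-04/-1.598e+00) = 52.515882
iter 4: u=1.269702  f(a)=+1.577e-08  f'(a)=-1.598e+00  a ← 52.515882 − (+1.577e-08/-1.598e+00) = 52.515882
iter 5: u=1.269702  f(a)=-5.684e-14  f'(a)=-1.598e+00  a ← 52.515882 − (-5.684e-14/-1.598e+00) = 52.515882
converged: |Δa| < 1e-12 after 5 iterations
sag = a·(cosh(S/(2a)) − 1) = 52.515882·(cosh(1.269702) − 1) = 48.333139
T_max/T_min = cosh(S/(2a)) = 1.920353

a=52.516 sag=48.333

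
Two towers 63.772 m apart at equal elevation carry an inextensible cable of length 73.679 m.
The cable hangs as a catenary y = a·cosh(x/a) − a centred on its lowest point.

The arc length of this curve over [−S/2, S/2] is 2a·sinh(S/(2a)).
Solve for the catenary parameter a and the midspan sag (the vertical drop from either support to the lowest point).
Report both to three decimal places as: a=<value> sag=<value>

a=33.770 sag=16.205

seed: a₀ = √(S³/(24(L−S))) = √(63.772³/(24·9.907)) = 33.026941
iter 1: u=0.965454  f(a)=+4.721e-01  f'(a)=-6.577e-01  a ← 33.026941 − (+4.721e-01/-6.577e-01) = 33.744689
iter 2: u=0.944919  f(a)=+1.583e-02  f'(a)=-6.143e-01  a ← 33.744689 − (+1.583e-02/-6.143e-01) = 33.770455
iter 3: u=0.944198  f(a)=+1.916e-05  f'(a)=-6.128e-01  a ← 33.770455 − (+1.916e-05/-6.128e-01) = 33.770486
iter 4: u=0.944197  f(a)=+2.814e-11  f'(a)=-6.128e-01  a ← 33.770486 − (+2.814e-11/-6.128e-01) = 33.770486
iter 5: u=0.944197  f(a)=+0.000e+00  f'(a)=-6.128e-01  a ← 33.770486 − (+0.000e+00/-6.128e-01) = 33.770486
converged: |Δa| < 1e-12 after 5 iterations
sag = a·(cosh(S/(2a)) − 1) = 33.770486·(cosh(0.944197) − 1) = 16.205453
T_max/T_min = cosh(S/(2a)) = 1.479870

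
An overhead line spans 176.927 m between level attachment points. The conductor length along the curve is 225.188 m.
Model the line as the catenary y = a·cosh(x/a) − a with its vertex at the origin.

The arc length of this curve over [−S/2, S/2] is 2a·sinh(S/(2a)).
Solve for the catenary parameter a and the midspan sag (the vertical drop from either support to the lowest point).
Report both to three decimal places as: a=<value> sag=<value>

seed: a₀ = √(S³/(24(L−S))) = √(176.927³/(24·48.261)) = 69.149237
iter 1: u=1.279313  f(a)=+4.107e+00  f'(a)=-1.638e+00  a ← 69.149237 − (+4.107e+00/-1.638e+00) = 71.656303
iter 2: u=1.234553  f(a)=+2.339e-01  f'(a)=-1.456e+00  a ← 71.656303 − (+2.339e-01/-1.456e+00) = 71.816922
iter 3: u=1.231792  f(a)=+8.602e-04  f'(a)=-1.446e+00  a ← 71.816922 − (+8.602e-04/-1.446e+00) = 71.817517
iter 4: u=1.231782  f(a)=+1.173e-08  f'(a)=-1.446e+00  a ← 71.817517 − (+1.173e-08/-1.446e+00) = 71.817517
iter 5: u=1.231782  f(a)=+2.842e-14  f'(a)=-1.446e+00  a ← 71.817517 − (+2.842e-14/-1.446e+00) = 71.817517
converged: |Δa| < 1e-12 after 5 iterations
sag = a·(cosh(S/(2a)) − 1) = 71.817517·(cosh(1.231782) − 1) = 61.730843
T_max/T_min = cosh(S/(2a)) = 1.859551

a=71.818 sag=61.731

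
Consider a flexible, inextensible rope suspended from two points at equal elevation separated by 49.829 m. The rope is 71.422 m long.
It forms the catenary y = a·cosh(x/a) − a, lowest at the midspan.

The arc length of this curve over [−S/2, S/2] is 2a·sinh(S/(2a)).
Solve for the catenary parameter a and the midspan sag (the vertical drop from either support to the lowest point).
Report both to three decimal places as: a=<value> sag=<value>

a=16.370 sag=22.914

seed: a₀ = √(S³/(24(L−S))) = √(49.829³/(24·21.593)) = 15.451162
iter 1: u=1.612468  f(a)=+2.987e+00  f'(a)=-3.593e+00  a ← 15.451162 − (+2.987e+00/-3.593e+00) = 16.282704
iter 2: u=1.530121  f(a)=+2.581e-01  f'(a)=-2.996e+00  a ← 16.282704 − (+2.581e-01/-2.996e+00) = 16.368848
iter 3: u=1.522068  f(a)=+2.329e-03  f'(a)=-2.942e+00  a ← 16.368848 − (+2.329e-03/-2.942e+00) = 16.369639
iter 4: u=1.521994  f(a)=+1.935e-07  f'(a)=-2.942e+00  a ← 16.369639 − (+1.935e-07/-2.942e+00) = 16.369639
iter 5: u=1.521994  f(a)=+0.000e+00  f'(a)=-2.942e+00  a ← 16.369639 − (+0.000e+00/-2.942e+00) = 16.369639
converged: |Δa| < 1e-12 after 5 iterations
sag = a·(cosh(S/(2a)) − 1) = 16.369639·(cosh(1.521994) − 1) = 22.914462
T_max/T_min = cosh(S/(2a)) = 2.399815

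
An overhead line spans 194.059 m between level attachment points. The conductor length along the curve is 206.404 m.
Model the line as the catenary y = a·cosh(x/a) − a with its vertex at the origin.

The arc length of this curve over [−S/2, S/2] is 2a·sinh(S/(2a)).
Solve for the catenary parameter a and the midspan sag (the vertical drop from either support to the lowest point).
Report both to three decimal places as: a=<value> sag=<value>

a=158.531 sag=30.632

seed: a₀ = √(S³/(24(L−S))) = √(194.059³/(24·12.345)) = 157.054186
iter 1: u=0.617809  f(a)=+2.377e-01  f'(a)=-1.633e-01  a ← 157.054186 − (+2.377e-01/-1.633e-01) = 158.510184
iter 2: u=0.612134  f(a)=+3.347e-03  f'(a)=-1.587e-01  a ← 158.510184 − (+3.347e-03/-1.587e-01) = 158.531269
iter 3: u=0.612053  f(a)=+6.842e-07  f'(a)=-1.587e-01  a ← 158.531269 − (+6.842e-07/-1.587e-01) = 158.531273
iter 4: u=0.612053  f(a)=-2.842e-14  f'(a)=-1.587e-01  a ← 158.531273 − (-2.842e-14/-1.587e-01) = 158.531273
converged: |Δa| < 1e-12 after 4 iterations
sag = a·(cosh(S/(2a)) − 1) = 158.531273·(cosh(0.612053) − 1) = 30.632194
T_max/T_min = cosh(S/(2a)) = 1.193225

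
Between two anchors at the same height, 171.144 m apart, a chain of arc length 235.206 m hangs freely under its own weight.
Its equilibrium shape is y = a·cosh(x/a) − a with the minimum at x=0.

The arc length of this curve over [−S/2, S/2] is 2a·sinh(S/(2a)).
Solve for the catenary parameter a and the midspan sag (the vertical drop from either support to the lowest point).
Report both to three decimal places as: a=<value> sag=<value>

a=60.065 sag=71.989

seed: a₀ = √(S³/(24(L−S))) = √(171.144³/(24·64.062)) = 57.100071
iter 1: u=1.498632  f(a)=+7.591e+00  f'(a)=-2.790e+00  a ← 57.100071 − (+7.591e+00/-2.790e+00) = 59.820832
iter 2: u=1.430472  f(a)=+5.763e-01  f'(a)=-2.381e+00  a ← 59.820832 − (+5.763e-01/-2.381e+00) = 60.062856
iter 3: u=1.424707  f(a)=+3.924e-03  f'(a)=-2.349e+00  a ← 60.062856 − (+3.924e-03/-2.349e+00) = 60.064526
iter 4: u=1.424668  f(a)=+1.847e-07  f'(a)=-2.348e+00  a ← 60.064526 − (+1.847e-07/-2.348e+00) = 60.064527
iter 5: u=1.424668  f(a)=-2.842e-14  f'(a)=-2.348e+00  a ← 60.064527 − (-2.842e-14/-2.348e+00) = 60.064527
converged: |Δa| < 1e-12 after 5 iterations
sag = a·(cosh(S/(2a)) − 1) = 60.064527·(cosh(1.424668) − 1) = 71.989299
T_max/T_min = cosh(S/(2a)) = 2.198533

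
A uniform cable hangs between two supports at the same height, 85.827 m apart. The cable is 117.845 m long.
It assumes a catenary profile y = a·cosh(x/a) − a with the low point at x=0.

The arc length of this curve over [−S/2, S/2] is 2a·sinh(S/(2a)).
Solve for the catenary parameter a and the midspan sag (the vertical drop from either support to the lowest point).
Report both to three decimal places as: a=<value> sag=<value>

seed: a₀ = √(S³/(24(L−S))) = √(85.827³/(24·32.018)) = 28.683568
iter 1: u=1.496100  f(a)=+3.780e+00  f'(a)=-2.774e+00  a ← 28.683568 − (+3.780e+00/-2.774e+00) = 30.046422
iter 2: u=1.428240  f(a)=+2.861e-01  f'(a)=-2.368e+00  a ← 30.046422 − (+2.861e-01/-2.368e+00) = 30.167229
iter 3: u=1.422520  f(a)=+1.936e-03  f'(a)=-2.337e+00  a ← 30.167229 − (+1.936e-03/-2.337e+00) = 30.168057
iter 4: u=1.422481  f(a)=+8.993e-08  f'(a)=-2.336e+00  a ← 30.168057 − (+8.993e-08/-2.336e+00) = 30.168057
iter 5: u=1.422481  f(a)=+2.842e-14  f'(a)=-2.336e+00  a ← 30.168057 − (+2.842e-14/-2.336e+00) = 30.168057
converged: |Δa| < 1e-12 after 5 iterations
sag = a·(cosh(S/(2a)) − 1) = 30.168057·(cosh(1.422481) − 1) = 36.028413
T_max/T_min = cosh(S/(2a)) = 2.194257

a=30.168 sag=36.028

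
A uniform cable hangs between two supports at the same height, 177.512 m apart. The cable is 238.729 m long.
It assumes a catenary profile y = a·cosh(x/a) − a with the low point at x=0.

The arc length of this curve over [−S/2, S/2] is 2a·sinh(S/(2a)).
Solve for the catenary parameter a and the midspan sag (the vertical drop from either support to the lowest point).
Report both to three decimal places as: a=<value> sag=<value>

seed: a₀ = √(S³/(24(L−S))) = √(177.512³/(24·61.217)) = 61.702098
iter 1: u=1.438460  f(a)=+6.655e+00  f'(a)=-2.426e+00  a ← 61.702098 − (+6.655e+00/-2.426e+00) = 64.444681
iter 2: u=1.377243  f(a)=+4.694e-01  f'(a)=-2.095e+00  a ← 64.444681 − (+4.694e-01/-2.095e+00) = 64.668730
iter 3: u=1.372472  f(a)=+2.728e-03  f'(a)=-2.071e+00  a ← 64.668730 − (+2.728e-03/-2.071e+00) = 64.670047
iter 4: u=1.372444  f(a)=+9.327e-08  f'(a)=-2.071e+00  a ← 64.670047 − (+9.327e-08/-2.071e+00) = 64.670047
iter 5: u=1.372444  f(a)=-2.842e-14  f'(a)=-2.071e+00  a ← 64.670047 − (-2.842e-14/-2.071e+00) = 64.670047
converged: |Δa| < 1e-12 after 5 iterations
sag = a·(cosh(S/(2a)) − 1) = 64.670047·(cosh(1.372444) − 1) = 71.087453
T_max/T_min = cosh(S/(2a)) = 2.099233

a=64.670 sag=71.087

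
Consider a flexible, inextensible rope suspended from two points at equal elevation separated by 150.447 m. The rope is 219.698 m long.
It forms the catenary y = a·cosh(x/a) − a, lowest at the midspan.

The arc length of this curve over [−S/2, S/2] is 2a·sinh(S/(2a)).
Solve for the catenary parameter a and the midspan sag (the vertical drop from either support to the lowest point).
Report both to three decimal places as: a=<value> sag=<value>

seed: a₀ = √(S³/(24(L−S))) = √(150.447³/(24·69.251)) = 45.264388
iter 1: u=1.661869  f(a)=+1.022e+01  f'(a)=-3.993e+00  a ← 45.264388 − (+1.022e+01/-3.993e+00) = 47.823195
iter 2: u=1.572950  f(a)=+9.303e-01  f'(a)=-3.296e+00  a ← 47.823195 − (+9.303e-01/-3.296e+00) = 48.105473
iter 3: u=1.563720  f(a)=+9.422e-03  f'(a)=-3.229e+00  a ← 48.105473 − (+9.422e-03/-3.229e+00) = 48.108391
iter 4: u=1.563625  f(a)=+9.879e-07  f'(a)=-3.229e+00  a ← 48.108391 − (+9.879e-07/-3.229e+00) = 48.108391
iter 5: u=1.563625  f(a)=+5.684e-14  f'(a)=-3.229e+00  a ← 48.108391 − (+5.684e-14/-3.229e+00) = 48.108391
converged: |Δa| < 1e-12 after 5 iterations
sag = a·(cosh(S/(2a)) − 1) = 48.108391·(cosh(1.563625) − 1) = 71.813334
T_max/T_min = cosh(S/(2a)) = 2.492740

a=48.108 sag=71.813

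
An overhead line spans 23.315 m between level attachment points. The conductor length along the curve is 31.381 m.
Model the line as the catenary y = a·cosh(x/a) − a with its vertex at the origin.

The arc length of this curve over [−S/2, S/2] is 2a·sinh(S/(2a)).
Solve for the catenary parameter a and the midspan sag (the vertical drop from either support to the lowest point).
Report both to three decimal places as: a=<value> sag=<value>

seed: a₀ = √(S³/(24(L−S))) = √(23.315³/(24·8.066)) = 8.091302
iter 1: u=1.440745  f(a)=+8.797e-01  f'(a)=-2.439e+00  a ← 8.091302 − (+8.797e-01/-2.439e+00) = 8.451926
iter 2: u=1.379271  f(a)=+6.223e-02  f'(a)=-2.105e+00  a ← 8.451926 − (+6.223e-02/-2.105e+00) = 8.481484
iter 3: u=1.374465  f(a)=+3.638e-04  f'(a)=-2.081e+00  a ← 8.481484 − (+3.638e-04/-2.081e+00) = 8.481659
iter 4: u=1.374436  f(a)=+1.260e-08  f'(a)=-2.081e+00  a ← 8.481659 − (+1.260e-08/-2.081e+00) = 8.481659
iter 5: u=1.374436  f(a)=+0.000e+00  f'(a)=-2.081e+00  a ← 8.481659 − (+0.000e+00/-2.081e+00) = 8.481659
converged: |Δa| < 1e-12 after 5 iterations
sag = a·(cosh(S/(2a)) − 1) = 8.481659·(cosh(1.374436) − 1) = 9.354550
T_max/T_min = cosh(S/(2a)) = 2.102915

a=8.482 sag=9.355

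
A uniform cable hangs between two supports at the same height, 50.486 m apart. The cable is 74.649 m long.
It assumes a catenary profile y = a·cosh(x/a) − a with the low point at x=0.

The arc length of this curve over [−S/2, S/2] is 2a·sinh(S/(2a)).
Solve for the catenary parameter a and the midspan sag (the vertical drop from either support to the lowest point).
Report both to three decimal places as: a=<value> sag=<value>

seed: a₀ = √(S³/(24(L−S))) = √(50.486³/(24·24.163)) = 14.896197
iter 1: u=1.694594  f(a)=+3.716e+00  f'(a)=-4.277e+00  a ← 14.896197 − (+3.716e+00/-4.277e+00) = 15.765183
iter 2: u=1.601187  f(a)=+3.500e-01  f'(a)=-3.506e+00  a ← 15.765183 − (+3.500e-01/-3.506e+00) = 15.865022
iter 3: u=1.591110  f(a)=+3.818e-03  f'(a)=-3.430e+00  a ← 15.865022 − (+3.818e-03/-3.430e+00) = 15.866135
iter 4: u=1.590999  f(a)=+4.651e-07  f'(a)=-3.429e+00  a ← 15.866135 − (+4.651e-07/-3.429e+00) = 15.866135
iter 5: u=1.590999  f(a)=+1.421e-14  f'(a)=-3.429e+00  a ← 15.866135 − (+1.421e-14/-3.429e+00) = 15.866135
converged: |Δa| < 1e-12 after 5 iterations
sag = a·(cosh(S/(2a)) − 1) = 15.866135·(cosh(1.590999) − 1) = 24.690646
T_max/T_min = cosh(S/(2a)) = 2.556185

a=15.866 sag=24.691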